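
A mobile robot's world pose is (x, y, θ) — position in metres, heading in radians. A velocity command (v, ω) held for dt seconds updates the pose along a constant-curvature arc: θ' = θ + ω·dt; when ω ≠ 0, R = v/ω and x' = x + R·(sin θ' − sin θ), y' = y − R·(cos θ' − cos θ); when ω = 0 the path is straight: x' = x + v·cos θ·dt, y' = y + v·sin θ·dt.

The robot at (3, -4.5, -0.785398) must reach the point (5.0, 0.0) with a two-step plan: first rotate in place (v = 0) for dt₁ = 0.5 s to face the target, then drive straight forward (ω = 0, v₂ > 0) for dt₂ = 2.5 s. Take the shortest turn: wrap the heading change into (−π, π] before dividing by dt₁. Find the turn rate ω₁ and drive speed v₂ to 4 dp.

heading to target = atan2(0−-4.5, 5−3) = 1.1526
Δθ = wrap(1.1526 − -0.7854) = 1.9380; ω₁ = Δθ/dt₁ = 3.8759
distance = √((5−3)² + (0−-4.5)²) = 4.9244; v₂ = distance/dt₂ = 1.9698

ω₁ = 3.8759, v₂ = 1.9698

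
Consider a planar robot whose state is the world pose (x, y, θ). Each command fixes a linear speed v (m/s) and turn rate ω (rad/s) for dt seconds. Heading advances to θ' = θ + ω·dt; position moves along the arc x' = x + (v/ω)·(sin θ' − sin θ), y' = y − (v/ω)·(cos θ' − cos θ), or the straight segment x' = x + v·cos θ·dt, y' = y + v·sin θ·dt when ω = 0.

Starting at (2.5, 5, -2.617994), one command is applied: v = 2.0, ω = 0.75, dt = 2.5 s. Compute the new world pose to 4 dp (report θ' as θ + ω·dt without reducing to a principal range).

(2.0293, 0.7267, -0.7430)

θ' = -2.6180 + 0.75·2.5 = -0.7430
R = v/ω = 2.0/0.75 = 2.6667
x' = 2.5 + 2.6667·(sin -0.7430 − sin -2.6180) = 2.0293
y' = 5 − 2.6667·(cos -0.7430 − cos -2.6180) = 0.7267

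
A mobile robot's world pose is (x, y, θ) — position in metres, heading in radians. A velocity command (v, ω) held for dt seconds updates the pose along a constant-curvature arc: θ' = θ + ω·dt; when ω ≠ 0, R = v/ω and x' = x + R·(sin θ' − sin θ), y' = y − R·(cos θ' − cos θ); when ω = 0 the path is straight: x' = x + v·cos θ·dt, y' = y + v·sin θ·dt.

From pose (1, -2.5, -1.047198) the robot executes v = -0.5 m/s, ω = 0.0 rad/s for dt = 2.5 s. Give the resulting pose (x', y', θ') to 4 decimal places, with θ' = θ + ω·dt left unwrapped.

θ' = -1.0472 + 0.0·2.5 = -1.0472
ω = 0 → straight: x' = 1 + -0.5·cos(-1.0472)·2.5 = 0.3750
y' = -2.5 + -0.5·sin(-1.0472)·2.5 = -1.4175

(0.3750, -1.4175, -1.0472)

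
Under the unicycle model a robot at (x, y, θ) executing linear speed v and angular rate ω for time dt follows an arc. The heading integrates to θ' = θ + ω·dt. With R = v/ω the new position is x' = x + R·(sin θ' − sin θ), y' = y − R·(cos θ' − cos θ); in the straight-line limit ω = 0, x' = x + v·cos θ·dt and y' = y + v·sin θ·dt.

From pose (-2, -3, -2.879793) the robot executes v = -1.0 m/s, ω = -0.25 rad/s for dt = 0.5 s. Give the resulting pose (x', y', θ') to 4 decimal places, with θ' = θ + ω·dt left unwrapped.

θ' = -2.8798 + -0.25·0.5 = -3.0048
R = v/ω = -1.0/-0.25 = 4.0000
x' = -2 + 4.0000·(sin -3.0048 − sin -2.8798) = -1.5102
y' = -3 − 4.0000·(cos -3.0048 − cos -2.8798) = -2.9011

(-1.5102, -2.9011, -3.0048)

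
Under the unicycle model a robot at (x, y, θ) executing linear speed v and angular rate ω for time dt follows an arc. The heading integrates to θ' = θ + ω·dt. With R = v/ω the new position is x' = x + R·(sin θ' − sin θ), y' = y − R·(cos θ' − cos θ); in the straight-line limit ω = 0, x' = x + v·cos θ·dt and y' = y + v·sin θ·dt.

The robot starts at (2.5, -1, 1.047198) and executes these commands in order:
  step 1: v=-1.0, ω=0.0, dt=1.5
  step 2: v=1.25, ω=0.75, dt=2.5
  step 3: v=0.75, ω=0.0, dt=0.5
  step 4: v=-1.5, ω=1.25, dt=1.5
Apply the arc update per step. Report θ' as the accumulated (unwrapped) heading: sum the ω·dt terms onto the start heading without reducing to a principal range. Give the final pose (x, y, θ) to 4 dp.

step 1: θ'=1.0472 (straight) → pose (1.7500, -2.2990, 1.0472)
step 2: θ'=2.9222 (R=1.6667) → pose (0.6694, 0.1610, 2.9222)
step 3: θ'=2.9222 (straight) → pose (0.3033, 0.2426, 2.9222)
step 4: θ'=4.7972 (R=-1.2000) → pose (1.7602, 1.5155, 4.7972)

(1.7602, 1.5155, 4.7972)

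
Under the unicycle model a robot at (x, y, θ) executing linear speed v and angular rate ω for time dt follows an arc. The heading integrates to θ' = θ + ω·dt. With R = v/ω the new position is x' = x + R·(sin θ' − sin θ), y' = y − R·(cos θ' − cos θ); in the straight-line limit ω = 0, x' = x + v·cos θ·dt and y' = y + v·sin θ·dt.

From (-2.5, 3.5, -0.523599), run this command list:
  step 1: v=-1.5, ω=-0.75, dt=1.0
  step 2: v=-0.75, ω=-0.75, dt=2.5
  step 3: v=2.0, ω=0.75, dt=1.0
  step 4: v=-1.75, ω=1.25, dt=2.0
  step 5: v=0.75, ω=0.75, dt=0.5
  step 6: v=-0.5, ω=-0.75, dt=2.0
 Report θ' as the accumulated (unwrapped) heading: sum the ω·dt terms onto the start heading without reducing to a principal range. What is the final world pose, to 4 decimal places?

(-5.8783, 8.0121, -1.0236)

step 1: θ'=-1.2736 (R=2.0000) → pose (-3.4123, 4.6464, -1.2736)
step 2: θ'=-3.1486 (R=1.0000) → pose (-2.4492, 5.9392, -3.1486)
step 3: θ'=-2.3986 (R=2.6667) → pose (-4.2718, 5.2364, -2.3986)
step 4: θ'=0.1014 (R=-1.4000) → pose (-5.3606, 7.6603, 0.1014)
step 5: θ'=0.4764 (R=1.0000) → pose (-5.0033, 7.7665, 0.4764)
step 6: θ'=-1.0236 (R=0.6667) → pose (-5.8783, 8.0121, -1.0236)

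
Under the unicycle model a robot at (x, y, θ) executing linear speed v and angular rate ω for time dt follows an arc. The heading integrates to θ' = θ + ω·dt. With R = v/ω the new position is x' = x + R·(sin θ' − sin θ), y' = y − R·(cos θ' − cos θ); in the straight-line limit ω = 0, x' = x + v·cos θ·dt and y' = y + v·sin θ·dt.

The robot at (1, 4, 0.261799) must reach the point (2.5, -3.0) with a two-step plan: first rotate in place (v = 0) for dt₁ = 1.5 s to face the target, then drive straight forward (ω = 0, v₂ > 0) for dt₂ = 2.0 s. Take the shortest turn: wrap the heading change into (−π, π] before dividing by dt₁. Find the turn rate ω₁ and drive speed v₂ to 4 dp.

ω₁ = -1.0810, v₂ = 3.5795

heading to target = atan2(-3−4, 2.5−1) = -1.3597
Δθ = wrap(-1.3597 − 0.2618) = -1.6215; ω₁ = Δθ/dt₁ = -1.0810
distance = √((2.5−1)² + (-3−4)²) = 7.1589; v₂ = distance/dt₂ = 3.5795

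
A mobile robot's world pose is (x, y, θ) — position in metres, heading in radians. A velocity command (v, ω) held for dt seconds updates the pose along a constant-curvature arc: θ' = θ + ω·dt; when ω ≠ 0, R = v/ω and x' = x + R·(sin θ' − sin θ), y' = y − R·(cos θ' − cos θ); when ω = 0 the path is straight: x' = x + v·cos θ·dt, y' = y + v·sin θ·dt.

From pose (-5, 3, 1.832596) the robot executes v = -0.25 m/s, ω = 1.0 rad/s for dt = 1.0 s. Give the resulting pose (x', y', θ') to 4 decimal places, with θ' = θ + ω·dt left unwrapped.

θ' = 1.8326 + 1.0·1.0 = 2.8326
R = v/ω = -0.25/1.0 = -0.2500
x' = -5 + -0.2500·(sin 2.8326 − sin 1.8326) = -4.8345
y' = 3 − -0.2500·(cos 2.8326 − cos 1.8326) = 2.8265

(-4.8345, 2.8265, 2.8326)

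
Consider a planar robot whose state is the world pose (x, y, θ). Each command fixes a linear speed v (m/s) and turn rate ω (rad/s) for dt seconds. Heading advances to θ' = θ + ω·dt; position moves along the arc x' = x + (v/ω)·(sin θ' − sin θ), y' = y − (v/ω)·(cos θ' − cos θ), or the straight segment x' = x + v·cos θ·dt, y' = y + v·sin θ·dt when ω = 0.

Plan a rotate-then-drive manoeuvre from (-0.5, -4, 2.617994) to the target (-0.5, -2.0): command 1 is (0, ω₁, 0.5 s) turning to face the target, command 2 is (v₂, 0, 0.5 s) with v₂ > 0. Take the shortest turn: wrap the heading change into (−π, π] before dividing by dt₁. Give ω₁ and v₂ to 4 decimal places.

heading to target = atan2(-2−-4, -0.5−-0.5) = 1.5708
Δθ = wrap(1.5708 − 2.6180) = -1.0472; ω₁ = Δθ/dt₁ = -2.0944
distance = √((-0.5−-0.5)² + (-2−-4)²) = 2.0000; v₂ = distance/dt₂ = 4.0000

ω₁ = -2.0944, v₂ = 4.0000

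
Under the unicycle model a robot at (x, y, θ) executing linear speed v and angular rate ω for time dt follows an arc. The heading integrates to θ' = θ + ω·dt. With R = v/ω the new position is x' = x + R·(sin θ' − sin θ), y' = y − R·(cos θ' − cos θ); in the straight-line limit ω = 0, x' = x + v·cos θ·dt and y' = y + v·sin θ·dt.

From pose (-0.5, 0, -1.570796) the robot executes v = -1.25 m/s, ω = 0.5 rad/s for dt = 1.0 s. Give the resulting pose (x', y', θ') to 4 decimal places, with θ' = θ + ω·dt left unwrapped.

θ' = -1.5708 + 0.5·1.0 = -1.0708
R = v/ω = -1.25/0.5 = -2.5000
x' = -0.5 + -2.5000·(sin -1.0708 − sin -1.5708) = -0.8060
y' = 0 − -2.5000·(cos -1.0708 − cos -1.5708) = 1.1986

(-0.8060, 1.1986, -1.0708)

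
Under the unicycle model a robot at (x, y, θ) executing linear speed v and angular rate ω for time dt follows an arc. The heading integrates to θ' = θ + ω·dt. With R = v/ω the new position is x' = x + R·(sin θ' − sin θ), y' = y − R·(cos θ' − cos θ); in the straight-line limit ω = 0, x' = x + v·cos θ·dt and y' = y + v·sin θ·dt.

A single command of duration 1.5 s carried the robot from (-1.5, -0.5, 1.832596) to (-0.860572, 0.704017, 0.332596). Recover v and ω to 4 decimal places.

v = 1.0000, ω = -1.0000

Δθ = 0.332596 − 1.832596 = -1.500000
ω = Δθ/dt = -1.500000/1.5 = -1.0000
R = −Δy/(cos θ' − cos θ) = -1.0000
v = R·ω = -1.0000·-1.0000 = 1.0000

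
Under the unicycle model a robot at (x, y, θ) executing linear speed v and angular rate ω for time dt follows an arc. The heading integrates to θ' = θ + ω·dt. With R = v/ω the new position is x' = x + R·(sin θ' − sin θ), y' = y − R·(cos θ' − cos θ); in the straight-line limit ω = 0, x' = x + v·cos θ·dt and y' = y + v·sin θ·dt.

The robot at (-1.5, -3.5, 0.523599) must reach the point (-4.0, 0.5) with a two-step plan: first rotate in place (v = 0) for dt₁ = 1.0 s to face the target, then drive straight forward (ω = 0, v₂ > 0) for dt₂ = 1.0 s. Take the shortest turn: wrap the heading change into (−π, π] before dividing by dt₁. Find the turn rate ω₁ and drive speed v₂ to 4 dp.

ω₁ = 1.6058, v₂ = 4.7170

heading to target = atan2(0.5−-3.5, -4−-1.5) = 2.1294
Δθ = wrap(2.1294 − 0.5236) = 1.6058; ω₁ = Δθ/dt₁ = 1.6058
distance = √((-4−-1.5)² + (0.5−-3.5)²) = 4.7170; v₂ = distance/dt₂ = 4.7170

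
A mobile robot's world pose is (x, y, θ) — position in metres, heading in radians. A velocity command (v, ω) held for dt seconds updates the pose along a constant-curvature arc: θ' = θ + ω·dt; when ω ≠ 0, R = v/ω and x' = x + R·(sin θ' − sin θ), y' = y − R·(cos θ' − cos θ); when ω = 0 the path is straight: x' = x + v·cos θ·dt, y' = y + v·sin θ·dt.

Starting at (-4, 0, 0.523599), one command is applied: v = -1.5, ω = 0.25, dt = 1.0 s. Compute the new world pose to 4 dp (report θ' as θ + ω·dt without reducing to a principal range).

θ' = 0.5236 + 0.25·1.0 = 0.7736
R = v/ω = -1.5/0.25 = -6.0000
x' = -4 + -6.0000·(sin 0.7736 − sin 0.5236) = -5.1923
y' = 0 − -6.0000·(cos 0.7736 − cos 0.5236) = -0.9037

(-5.1923, -0.9037, 0.7736)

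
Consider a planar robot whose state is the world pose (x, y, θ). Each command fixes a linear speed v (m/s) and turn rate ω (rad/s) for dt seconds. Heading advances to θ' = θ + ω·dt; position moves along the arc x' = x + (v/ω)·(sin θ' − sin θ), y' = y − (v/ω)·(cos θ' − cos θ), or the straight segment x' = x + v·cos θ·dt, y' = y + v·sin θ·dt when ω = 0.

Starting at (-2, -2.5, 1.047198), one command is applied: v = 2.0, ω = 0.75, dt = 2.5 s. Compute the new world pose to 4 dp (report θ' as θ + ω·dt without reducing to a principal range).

θ' = 1.0472 + 0.75·2.5 = 2.9222
R = v/ω = 2.0/0.75 = 2.6667
x' = -2 + 2.6667·(sin 2.9222 − sin 1.0472) = -3.7290
y' = -2.5 − 2.6667·(cos 2.9222 − cos 1.0472) = 1.4361

(-3.7290, 1.4361, 2.9222)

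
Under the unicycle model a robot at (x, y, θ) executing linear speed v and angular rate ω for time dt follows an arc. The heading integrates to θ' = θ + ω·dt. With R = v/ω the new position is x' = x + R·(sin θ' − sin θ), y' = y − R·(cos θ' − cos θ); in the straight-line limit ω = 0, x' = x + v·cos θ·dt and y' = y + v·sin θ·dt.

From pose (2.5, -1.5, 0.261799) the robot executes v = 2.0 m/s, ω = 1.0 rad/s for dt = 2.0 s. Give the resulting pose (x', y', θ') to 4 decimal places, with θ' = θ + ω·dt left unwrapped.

θ' = 0.2618 + 1.0·2.0 = 2.2618
R = v/ω = 2.0/1.0 = 2.0000
x' = 2.5 + 2.0000·(sin 2.2618 − sin 0.2618) = 3.5236
y' = -1.5 − 2.0000·(cos 2.2618 − cos 0.2618) = 1.7065

(3.5236, 1.7065, 2.2618)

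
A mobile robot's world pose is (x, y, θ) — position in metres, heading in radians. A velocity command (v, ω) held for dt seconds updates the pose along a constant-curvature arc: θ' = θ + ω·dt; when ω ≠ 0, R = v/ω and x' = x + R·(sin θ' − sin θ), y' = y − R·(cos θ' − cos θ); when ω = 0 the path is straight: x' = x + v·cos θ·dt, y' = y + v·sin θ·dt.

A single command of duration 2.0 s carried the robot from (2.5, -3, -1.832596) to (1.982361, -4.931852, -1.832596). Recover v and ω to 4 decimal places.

Δθ = -1.832596 − -1.832596 = 0.000000
ω = Δθ/dt = 0.000000/2.0 = 0.0000
ω = 0 → v = (Δx·cos θ + Δy·sin θ)/dt = 1.0000

v = 1.0000, ω = 0.0000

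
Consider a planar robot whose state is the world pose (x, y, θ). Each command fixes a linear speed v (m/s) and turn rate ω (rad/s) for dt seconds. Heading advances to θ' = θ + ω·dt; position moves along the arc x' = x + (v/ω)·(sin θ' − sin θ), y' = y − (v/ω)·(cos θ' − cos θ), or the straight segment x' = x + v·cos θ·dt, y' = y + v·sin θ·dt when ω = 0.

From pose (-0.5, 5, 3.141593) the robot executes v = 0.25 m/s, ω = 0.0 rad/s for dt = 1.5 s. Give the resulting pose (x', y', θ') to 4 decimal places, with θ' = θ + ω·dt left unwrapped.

θ' = 3.1416 + 0.0·1.5 = 3.1416
ω = 0 → straight: x' = -0.5 + 0.25·cos(3.1416)·1.5 = -0.8750
y' = 5 + 0.25·sin(3.1416)·1.5 = 5.0000

(-0.8750, 5.0000, 3.1416)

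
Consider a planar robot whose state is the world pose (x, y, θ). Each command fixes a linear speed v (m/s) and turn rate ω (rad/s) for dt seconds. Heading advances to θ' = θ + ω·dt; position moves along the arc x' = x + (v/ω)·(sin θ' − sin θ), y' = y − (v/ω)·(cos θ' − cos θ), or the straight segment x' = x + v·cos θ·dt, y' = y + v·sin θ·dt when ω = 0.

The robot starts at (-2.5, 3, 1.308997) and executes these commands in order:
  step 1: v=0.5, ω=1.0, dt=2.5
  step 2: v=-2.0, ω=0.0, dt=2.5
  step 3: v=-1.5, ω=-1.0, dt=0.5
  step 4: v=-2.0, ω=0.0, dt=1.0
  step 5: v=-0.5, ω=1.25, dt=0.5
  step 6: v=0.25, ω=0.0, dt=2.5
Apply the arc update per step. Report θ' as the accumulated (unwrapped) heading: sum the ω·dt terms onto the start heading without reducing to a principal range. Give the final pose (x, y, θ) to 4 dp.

step 1: θ'=3.8090 (R=0.5000) → pose (-3.2924, 3.5221, 3.8090)
step 2: θ'=3.8090 (straight) → pose (0.6347, 6.6169, 3.8090)
step 3: θ'=3.3090 (R=1.5000) → pose (1.3132, 6.9178, 3.3090)
step 4: θ'=3.3090 (straight) → pose (3.2852, 7.2510, 3.3090)
step 5: θ'=3.9340 (R=-0.4000) → pose (3.5034, 7.3646, 3.9340)
step 6: θ'=3.9340 (straight) → pose (3.0646, 6.9195, 3.9340)

(3.0646, 6.9195, 3.9340)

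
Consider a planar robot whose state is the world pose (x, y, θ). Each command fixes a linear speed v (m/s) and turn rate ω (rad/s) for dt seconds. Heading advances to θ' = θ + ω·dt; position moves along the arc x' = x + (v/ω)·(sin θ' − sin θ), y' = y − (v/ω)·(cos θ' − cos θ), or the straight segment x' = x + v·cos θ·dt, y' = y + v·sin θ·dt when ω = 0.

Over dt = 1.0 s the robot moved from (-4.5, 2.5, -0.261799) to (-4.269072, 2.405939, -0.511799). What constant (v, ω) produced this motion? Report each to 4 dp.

Δθ = -0.511799 − -0.261799 = -0.250000
ω = Δθ/dt = -0.250000/1.0 = -0.2500
R = Δx/(sin θ' − sin θ) = -1.0000
v = R·ω = -1.0000·-0.2500 = 0.2500

v = 0.2500, ω = -0.2500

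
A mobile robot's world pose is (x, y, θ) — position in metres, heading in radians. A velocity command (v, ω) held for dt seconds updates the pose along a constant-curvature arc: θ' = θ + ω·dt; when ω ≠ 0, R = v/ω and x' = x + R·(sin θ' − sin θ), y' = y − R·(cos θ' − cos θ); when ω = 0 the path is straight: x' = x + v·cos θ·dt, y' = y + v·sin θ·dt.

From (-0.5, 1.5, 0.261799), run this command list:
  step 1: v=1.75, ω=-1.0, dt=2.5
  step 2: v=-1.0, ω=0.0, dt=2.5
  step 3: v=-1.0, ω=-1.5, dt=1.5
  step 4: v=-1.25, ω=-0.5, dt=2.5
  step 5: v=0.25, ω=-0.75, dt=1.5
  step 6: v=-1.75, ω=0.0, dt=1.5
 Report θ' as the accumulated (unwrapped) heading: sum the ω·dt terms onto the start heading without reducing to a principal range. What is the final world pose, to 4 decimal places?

(1.0668, -0.8356, -6.8632)

step 1: θ'=-2.2382 (R=-1.7500) → pose (1.3274, -1.2735, -2.2382)
step 2: θ'=-2.2382 (straight) → pose (2.8748, 0.6900, -2.2382)
step 3: θ'=-4.4882 (R=0.6667) → pose (4.0484, 0.4256, -4.4882)
step 4: θ'=-5.7382 (R=2.5000) → pose (2.9070, -2.2680, -5.7382)
step 5: θ'=-6.8632 (R=-0.3333) → pose (3.2625, -2.2742, -6.8632)
step 6: θ'=-6.8632 (straight) → pose (1.0668, -0.8356, -6.8632)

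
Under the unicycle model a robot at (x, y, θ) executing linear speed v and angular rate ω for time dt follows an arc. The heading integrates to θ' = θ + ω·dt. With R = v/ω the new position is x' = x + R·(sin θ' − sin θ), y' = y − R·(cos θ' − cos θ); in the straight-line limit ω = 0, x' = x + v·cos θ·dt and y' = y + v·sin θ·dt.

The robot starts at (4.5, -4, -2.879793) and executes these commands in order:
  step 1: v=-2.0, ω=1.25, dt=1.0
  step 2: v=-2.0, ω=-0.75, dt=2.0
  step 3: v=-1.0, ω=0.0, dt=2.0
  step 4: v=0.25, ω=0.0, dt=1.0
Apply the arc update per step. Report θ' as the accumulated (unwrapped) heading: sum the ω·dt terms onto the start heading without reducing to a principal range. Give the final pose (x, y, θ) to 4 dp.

(10.0635, -0.0190, -3.1298)

step 1: θ'=-1.6298 (R=-1.6000) → pose (5.6831, -2.5489, -1.6298)
step 2: θ'=-3.1298 (R=2.6667) → pose (8.3137, -0.0396, -3.1298)
step 3: θ'=-3.1298 (straight) → pose (10.3135, -0.0160, -3.1298)
step 4: θ'=-3.1298 (straight) → pose (10.0635, -0.0190, -3.1298)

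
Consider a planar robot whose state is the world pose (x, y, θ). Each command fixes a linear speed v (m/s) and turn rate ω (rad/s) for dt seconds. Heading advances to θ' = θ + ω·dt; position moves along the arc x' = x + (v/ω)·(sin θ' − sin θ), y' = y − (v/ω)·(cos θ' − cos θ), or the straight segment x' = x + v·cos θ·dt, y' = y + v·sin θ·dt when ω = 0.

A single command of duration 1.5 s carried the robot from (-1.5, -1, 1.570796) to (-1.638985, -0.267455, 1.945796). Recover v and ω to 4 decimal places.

Δθ = 1.945796 − 1.570796 = 0.375000
ω = Δθ/dt = 0.375000/1.5 = 0.2500
R = −Δy/(cos θ' − cos θ) = 2.0000
v = R·ω = 2.0000·0.2500 = 0.5000

v = 0.5000, ω = 0.2500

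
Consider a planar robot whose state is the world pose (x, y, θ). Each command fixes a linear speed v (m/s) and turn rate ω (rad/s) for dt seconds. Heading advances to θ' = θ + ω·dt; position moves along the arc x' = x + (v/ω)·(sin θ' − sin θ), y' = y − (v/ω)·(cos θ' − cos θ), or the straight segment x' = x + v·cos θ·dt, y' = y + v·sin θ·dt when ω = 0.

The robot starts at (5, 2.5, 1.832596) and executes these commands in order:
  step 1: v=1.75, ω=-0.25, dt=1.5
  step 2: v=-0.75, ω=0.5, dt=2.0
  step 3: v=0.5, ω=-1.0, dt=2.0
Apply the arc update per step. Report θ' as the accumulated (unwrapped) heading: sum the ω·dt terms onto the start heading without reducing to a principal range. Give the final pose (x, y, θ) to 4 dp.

step 1: θ'=1.4576 (R=-7.0000) → pose (4.8063, 5.1024, 1.4576)
step 2: θ'=2.4576 (R=-1.5000) → pose (5.3488, 3.7704, 2.4576)
step 3: θ'=0.4576 (R=-0.5000) → pose (5.4439, 4.6065, 0.4576)

(5.4439, 4.6065, 0.4576)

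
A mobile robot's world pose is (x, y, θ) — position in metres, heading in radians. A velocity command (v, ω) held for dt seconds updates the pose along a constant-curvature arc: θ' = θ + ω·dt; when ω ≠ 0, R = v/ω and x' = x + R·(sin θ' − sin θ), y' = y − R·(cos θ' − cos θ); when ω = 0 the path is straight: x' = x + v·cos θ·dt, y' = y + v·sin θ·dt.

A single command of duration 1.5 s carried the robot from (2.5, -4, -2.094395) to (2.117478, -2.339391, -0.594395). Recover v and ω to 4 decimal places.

Δθ = -0.594395 − -2.094395 = 1.500000
ω = Δθ/dt = 1.500000/1.5 = 1.0000
R = −Δy/(cos θ' − cos θ) = -1.2500
v = R·ω = -1.2500·1.0000 = -1.2500

v = -1.2500, ω = 1.0000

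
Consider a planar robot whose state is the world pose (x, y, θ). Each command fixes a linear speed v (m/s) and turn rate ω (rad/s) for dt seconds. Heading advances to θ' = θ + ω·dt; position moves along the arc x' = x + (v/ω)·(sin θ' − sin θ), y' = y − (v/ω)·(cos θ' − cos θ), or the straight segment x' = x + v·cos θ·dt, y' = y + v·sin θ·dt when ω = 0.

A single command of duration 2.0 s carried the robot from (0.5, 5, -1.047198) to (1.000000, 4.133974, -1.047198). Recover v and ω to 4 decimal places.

Δθ = -1.047198 − -1.047198 = 0.000000
ω = Δθ/dt = 0.000000/2.0 = 0.0000
ω = 0 → v = (Δx·cos θ + Δy·sin θ)/dt = 0.5000

v = 0.5000, ω = 0.0000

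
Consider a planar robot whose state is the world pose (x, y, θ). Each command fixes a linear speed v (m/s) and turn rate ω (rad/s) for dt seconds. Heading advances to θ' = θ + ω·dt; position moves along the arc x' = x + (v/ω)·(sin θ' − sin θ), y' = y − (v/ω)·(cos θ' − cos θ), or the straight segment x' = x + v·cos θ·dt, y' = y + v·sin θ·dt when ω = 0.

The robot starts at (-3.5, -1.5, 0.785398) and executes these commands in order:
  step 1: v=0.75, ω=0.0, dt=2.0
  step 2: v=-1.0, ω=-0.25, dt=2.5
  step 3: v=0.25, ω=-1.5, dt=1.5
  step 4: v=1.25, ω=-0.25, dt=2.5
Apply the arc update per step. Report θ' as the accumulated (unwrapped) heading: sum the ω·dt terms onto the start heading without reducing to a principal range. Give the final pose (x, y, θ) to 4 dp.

(-6.7290, -3.8786, -2.7146)

step 1: θ'=0.7854 (straight) → pose (-2.4393, -0.4393, 0.7854)
step 2: θ'=0.1604 (R=4.0000) → pose (-4.6289, -1.5596, 0.1604)
step 3: θ'=-2.0896 (R=-0.1667) → pose (-4.4576, -1.8067, -2.0896)
step 4: θ'=-2.7146 (R=-5.0000) → pose (-6.7290, -3.8786, -2.7146)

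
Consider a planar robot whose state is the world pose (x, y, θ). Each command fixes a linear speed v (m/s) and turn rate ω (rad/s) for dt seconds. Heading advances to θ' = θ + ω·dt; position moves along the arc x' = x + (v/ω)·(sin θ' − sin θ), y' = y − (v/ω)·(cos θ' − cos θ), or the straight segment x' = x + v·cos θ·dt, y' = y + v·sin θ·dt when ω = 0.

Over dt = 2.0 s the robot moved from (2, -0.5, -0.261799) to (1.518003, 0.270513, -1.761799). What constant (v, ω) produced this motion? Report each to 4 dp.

v = -0.5000, ω = -0.7500

Δθ = -1.761799 − -0.261799 = -1.500000
ω = Δθ/dt = -1.500000/2.0 = -0.7500
R = −Δy/(cos θ' − cos θ) = 0.6667
v = R·ω = 0.6667·-0.7500 = -0.5000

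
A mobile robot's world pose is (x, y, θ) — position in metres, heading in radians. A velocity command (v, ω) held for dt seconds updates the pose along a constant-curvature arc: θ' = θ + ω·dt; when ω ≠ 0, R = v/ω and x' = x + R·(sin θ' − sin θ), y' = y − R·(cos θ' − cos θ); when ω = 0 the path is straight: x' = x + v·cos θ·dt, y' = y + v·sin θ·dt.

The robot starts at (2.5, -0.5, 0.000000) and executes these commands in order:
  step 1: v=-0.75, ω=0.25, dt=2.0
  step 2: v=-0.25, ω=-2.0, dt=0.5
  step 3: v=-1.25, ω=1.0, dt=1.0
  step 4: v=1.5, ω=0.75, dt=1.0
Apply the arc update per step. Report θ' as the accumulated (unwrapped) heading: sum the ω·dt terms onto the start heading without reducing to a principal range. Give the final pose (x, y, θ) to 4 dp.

step 1: θ'=0.5000 (R=-3.0000) → pose (1.0617, -0.8673, 0.5000)
step 2: θ'=-0.5000 (R=0.1250) → pose (0.9419, -0.8673, -0.5000)
step 3: θ'=0.5000 (R=-1.2500) → pose (-0.2567, -0.8673, 0.5000)
step 4: θ'=1.2500 (R=2.0000) → pose (0.6824, 0.2573, 1.2500)

(0.6824, 0.2573, 1.2500)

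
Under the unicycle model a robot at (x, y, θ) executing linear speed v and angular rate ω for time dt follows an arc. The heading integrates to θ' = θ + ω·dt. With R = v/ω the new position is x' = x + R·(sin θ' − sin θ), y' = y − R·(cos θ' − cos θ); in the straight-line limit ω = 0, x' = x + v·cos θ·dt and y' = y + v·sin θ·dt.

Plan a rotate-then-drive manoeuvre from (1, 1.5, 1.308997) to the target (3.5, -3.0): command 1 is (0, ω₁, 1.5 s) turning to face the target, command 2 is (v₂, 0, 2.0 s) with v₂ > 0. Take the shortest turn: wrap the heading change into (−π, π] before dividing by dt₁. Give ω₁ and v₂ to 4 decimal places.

ω₁ = -1.5818, v₂ = 2.5739

heading to target = atan2(-3−1.5, 3.5−1) = -1.0637
Δθ = wrap(-1.0637 − 1.3090) = -2.3727; ω₁ = Δθ/dt₁ = -1.5818
distance = √((3.5−1)² + (-3−1.5)²) = 5.1478; v₂ = distance/dt₂ = 2.5739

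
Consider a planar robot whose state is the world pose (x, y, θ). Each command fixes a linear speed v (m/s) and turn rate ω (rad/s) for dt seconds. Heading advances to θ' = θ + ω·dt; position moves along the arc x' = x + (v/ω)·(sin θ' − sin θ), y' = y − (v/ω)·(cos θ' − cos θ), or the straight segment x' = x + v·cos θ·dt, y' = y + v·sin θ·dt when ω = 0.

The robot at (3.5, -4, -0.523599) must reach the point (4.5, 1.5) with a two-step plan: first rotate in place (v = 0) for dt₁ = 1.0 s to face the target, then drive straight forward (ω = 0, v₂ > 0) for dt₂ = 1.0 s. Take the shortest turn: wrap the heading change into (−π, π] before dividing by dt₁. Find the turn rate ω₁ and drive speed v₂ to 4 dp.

ω₁ = 1.9145, v₂ = 5.5902

heading to target = atan2(1.5−-4, 4.5−3.5) = 1.3909
Δθ = wrap(1.3909 − -0.5236) = 1.9145; ω₁ = Δθ/dt₁ = 1.9145
distance = √((4.5−3.5)² + (1.5−-4)²) = 5.5902; v₂ = distance/dt₂ = 5.5902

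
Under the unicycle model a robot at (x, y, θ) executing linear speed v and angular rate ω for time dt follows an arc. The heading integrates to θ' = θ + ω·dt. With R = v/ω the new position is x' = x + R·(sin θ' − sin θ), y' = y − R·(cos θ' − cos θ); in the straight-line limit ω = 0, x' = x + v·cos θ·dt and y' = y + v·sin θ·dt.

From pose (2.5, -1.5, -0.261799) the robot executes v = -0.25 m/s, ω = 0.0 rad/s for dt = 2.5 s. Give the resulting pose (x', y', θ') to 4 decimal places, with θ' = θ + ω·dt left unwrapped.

(1.8963, -1.3382, -0.2618)

θ' = -0.2618 + 0.0·2.5 = -0.2618
ω = 0 → straight: x' = 2.5 + -0.25·cos(-0.2618)·2.5 = 1.8963
y' = -1.5 + -0.25·sin(-0.2618)·2.5 = -1.3382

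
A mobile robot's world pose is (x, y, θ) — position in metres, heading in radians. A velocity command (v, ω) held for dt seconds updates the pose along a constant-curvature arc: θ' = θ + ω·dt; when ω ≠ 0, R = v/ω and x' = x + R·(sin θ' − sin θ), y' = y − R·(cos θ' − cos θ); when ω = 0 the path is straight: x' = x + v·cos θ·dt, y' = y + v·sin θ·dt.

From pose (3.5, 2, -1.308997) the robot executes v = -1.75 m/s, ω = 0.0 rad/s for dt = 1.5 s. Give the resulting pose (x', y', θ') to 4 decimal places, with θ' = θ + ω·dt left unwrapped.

θ' = -1.3090 + 0.0·1.5 = -1.3090
ω = 0 → straight: x' = 3.5 + -1.75·cos(-1.3090)·1.5 = 2.8206
y' = 2 + -1.75·sin(-1.3090)·1.5 = 4.5356

(2.8206, 4.5356, -1.3090)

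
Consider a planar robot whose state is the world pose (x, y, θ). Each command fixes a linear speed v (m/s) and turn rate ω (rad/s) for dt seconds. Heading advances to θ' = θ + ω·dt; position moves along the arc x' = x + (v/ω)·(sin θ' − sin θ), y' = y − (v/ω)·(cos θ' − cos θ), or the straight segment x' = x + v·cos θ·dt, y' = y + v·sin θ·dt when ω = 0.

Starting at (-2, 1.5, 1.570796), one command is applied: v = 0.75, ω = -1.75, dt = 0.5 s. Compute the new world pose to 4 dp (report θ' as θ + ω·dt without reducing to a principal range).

(-1.8461, 1.8289, 0.6958)

θ' = 1.5708 + -1.75·0.5 = 0.6958
R = v/ω = 0.75/-1.75 = -0.4286
x' = -2 + -0.4286·(sin 0.6958 − sin 1.5708) = -1.8461
y' = 1.5 − -0.4286·(cos 0.6958 − cos 1.5708) = 1.8289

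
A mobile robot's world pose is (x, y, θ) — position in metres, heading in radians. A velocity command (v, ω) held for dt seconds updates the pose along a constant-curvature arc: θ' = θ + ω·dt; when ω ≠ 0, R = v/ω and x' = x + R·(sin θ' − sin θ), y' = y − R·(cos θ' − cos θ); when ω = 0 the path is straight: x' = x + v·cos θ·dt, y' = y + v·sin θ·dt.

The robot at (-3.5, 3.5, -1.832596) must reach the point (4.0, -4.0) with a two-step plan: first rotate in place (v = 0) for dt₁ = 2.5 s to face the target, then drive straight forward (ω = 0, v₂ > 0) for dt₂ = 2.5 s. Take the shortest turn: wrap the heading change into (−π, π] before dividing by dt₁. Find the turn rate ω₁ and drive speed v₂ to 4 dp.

heading to target = atan2(-4−3.5, 4−-3.5) = -0.7854
Δθ = wrap(-0.7854 − -1.8326) = 1.0472; ω₁ = Δθ/dt₁ = 0.4189
distance = √((4−-3.5)² + (-4−3.5)²) = 10.6066; v₂ = distance/dt₂ = 4.2426

ω₁ = 0.4189, v₂ = 4.2426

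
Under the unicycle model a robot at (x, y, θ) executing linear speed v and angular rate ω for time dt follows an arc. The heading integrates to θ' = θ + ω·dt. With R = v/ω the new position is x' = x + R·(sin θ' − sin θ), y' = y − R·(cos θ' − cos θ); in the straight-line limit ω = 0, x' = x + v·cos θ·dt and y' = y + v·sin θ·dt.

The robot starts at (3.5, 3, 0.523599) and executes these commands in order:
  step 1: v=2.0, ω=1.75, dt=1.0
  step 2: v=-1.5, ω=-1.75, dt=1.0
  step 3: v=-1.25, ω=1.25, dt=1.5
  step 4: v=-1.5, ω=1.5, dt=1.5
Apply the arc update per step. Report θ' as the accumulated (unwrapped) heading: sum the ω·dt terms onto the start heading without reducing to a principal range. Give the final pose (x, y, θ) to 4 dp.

step 1: θ'=2.2736 (R=1.1429) → pose (3.8006, 4.7284, 2.2736)
step 2: θ'=0.5236 (R=0.8571) → pose (3.5752, 3.4321, 0.5236)
step 3: θ'=2.3986 (R=-1.0000) → pose (3.3987, 1.8296, 2.3986)
step 4: θ'=4.6486 (R=-1.0000) → pose (5.0731, 2.5023, 4.6486)

(5.0731, 2.5023, 4.6486)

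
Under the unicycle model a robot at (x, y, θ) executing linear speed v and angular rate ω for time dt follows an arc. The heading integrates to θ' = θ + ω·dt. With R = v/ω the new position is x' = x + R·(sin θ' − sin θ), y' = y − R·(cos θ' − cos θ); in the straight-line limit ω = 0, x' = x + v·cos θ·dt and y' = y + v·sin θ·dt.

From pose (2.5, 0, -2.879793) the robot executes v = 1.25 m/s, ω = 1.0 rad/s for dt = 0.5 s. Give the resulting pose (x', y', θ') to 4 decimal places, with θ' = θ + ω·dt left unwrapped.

θ' = -2.8798 + 1.0·0.5 = -2.3798
R = v/ω = 1.25/1.0 = 1.2500
x' = 2.5 + 1.2500·(sin -2.3798 − sin -2.8798) = 1.9607
y' = 0 − 1.2500·(cos -2.3798 − cos -2.8798) = -0.3029

(1.9607, -0.3029, -2.3798)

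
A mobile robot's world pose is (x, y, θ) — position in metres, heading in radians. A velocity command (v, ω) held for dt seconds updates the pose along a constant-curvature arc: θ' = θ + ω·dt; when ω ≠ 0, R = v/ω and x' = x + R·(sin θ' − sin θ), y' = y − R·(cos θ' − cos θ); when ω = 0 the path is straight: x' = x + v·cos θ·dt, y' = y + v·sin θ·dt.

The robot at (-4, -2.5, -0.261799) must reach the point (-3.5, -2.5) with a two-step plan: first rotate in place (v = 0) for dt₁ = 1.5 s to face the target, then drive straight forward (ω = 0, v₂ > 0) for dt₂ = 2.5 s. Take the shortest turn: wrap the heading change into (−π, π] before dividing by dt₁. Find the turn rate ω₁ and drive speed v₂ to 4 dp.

ω₁ = 0.1745, v₂ = 0.2000

heading to target = atan2(-2.5−-2.5, -3.5−-4) = 0.0000
Δθ = wrap(0.0000 − -0.2618) = 0.2618; ω₁ = Δθ/dt₁ = 0.1745
distance = √((-3.5−-4)² + (-2.5−-2.5)²) = 0.5000; v₂ = distance/dt₂ = 0.2000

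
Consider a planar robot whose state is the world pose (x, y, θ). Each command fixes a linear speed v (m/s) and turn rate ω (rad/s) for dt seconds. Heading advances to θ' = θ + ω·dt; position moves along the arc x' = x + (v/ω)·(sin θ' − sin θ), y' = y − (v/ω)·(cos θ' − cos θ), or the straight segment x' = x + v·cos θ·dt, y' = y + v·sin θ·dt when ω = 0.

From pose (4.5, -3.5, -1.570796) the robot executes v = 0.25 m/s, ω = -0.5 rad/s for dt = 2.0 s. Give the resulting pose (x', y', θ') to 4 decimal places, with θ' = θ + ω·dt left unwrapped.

(4.2702, -3.9207, -2.5708)

θ' = -1.5708 + -0.5·2.0 = -2.5708
R = v/ω = 0.25/-0.5 = -0.5000
x' = 4.5 + -0.5000·(sin -2.5708 − sin -1.5708) = 4.2702
y' = -3.5 − -0.5000·(cos -2.5708 − cos -1.5708) = -3.9207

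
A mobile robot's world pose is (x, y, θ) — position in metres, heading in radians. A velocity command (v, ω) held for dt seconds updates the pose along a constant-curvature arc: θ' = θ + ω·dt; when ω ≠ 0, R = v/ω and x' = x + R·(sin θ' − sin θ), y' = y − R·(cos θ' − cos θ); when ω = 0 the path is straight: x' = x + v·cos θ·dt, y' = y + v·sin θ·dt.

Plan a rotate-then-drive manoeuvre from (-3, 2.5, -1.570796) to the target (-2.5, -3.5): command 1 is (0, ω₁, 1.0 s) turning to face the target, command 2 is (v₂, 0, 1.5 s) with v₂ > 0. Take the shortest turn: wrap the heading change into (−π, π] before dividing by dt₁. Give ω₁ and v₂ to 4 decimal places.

ω₁ = 0.0831, v₂ = 4.0139

heading to target = atan2(-3.5−2.5, -2.5−-3) = -1.4877
Δθ = wrap(-1.4877 − -1.5708) = 0.0831; ω₁ = Δθ/dt₁ = 0.0831
distance = √((-2.5−-3)² + (-3.5−2.5)²) = 6.0208; v₂ = distance/dt₂ = 4.0139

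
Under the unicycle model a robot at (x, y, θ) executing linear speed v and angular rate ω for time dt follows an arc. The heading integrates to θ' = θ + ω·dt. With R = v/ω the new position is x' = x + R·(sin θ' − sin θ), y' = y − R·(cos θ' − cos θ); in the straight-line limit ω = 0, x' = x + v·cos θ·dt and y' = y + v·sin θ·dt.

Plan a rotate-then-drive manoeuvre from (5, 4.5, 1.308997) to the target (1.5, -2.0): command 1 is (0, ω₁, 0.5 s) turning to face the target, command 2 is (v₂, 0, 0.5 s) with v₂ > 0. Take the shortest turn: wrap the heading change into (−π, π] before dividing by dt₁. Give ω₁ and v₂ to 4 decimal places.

ω₁ = 5.8189, v₂ = 14.7648

heading to target = atan2(-2−4.5, 1.5−5) = -2.0647
Δθ = wrap(-2.0647 − 1.3090) = 2.9095; ω₁ = Δθ/dt₁ = 5.8189
distance = √((1.5−5)² + (-2−4.5)²) = 7.3824; v₂ = distance/dt₂ = 14.7648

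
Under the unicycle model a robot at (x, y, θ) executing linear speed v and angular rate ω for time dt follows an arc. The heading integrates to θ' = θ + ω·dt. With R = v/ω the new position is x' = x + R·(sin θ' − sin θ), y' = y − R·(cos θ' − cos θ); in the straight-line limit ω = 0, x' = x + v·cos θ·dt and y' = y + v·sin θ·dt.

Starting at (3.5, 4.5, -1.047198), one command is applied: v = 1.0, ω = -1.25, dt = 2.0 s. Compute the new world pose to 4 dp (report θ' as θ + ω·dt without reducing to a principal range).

θ' = -1.0472 + -1.25·2.0 = -3.5472
R = v/ω = 1.0/-1.25 = -0.8000
x' = 3.5 + -0.8000·(sin -3.5472 − sin -1.0472) = 2.4915
y' = 4.5 − -0.8000·(cos -3.5472 − cos -1.0472) = 3.3649

(2.4915, 3.3649, -3.5472)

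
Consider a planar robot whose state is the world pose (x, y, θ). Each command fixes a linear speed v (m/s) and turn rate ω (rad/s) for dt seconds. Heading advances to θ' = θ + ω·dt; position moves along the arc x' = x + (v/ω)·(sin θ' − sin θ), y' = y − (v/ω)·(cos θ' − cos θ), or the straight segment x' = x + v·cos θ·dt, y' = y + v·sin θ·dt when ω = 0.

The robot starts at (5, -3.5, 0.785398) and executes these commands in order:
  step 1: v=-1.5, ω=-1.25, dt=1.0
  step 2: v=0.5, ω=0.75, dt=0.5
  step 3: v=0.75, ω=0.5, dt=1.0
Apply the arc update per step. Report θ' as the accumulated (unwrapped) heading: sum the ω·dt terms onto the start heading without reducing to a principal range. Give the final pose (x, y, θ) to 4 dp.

step 1: θ'=-0.4646 (R=1.2000) → pose (3.6138, -3.7243, -0.4646)
step 2: θ'=-0.0896 (R=0.6667) → pose (3.8528, -3.7923, -0.0896)
step 3: θ'=0.4104 (R=1.5000) → pose (4.5855, -3.6737, 0.4104)

(4.5855, -3.6737, 0.4104)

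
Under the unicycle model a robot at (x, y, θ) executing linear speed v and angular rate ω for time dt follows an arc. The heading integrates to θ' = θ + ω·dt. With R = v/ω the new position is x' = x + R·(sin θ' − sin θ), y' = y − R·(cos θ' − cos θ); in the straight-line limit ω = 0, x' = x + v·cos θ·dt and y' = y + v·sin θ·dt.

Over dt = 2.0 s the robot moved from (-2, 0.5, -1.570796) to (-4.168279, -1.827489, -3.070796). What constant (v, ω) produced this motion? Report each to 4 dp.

v = 1.7500, ω = -0.7500

Δθ = -3.070796 − -1.570796 = -1.500000
ω = Δθ/dt = -1.500000/2.0 = -0.7500
R = −Δy/(cos θ' − cos θ) = -2.3333
v = R·ω = -2.3333·-0.7500 = 1.7500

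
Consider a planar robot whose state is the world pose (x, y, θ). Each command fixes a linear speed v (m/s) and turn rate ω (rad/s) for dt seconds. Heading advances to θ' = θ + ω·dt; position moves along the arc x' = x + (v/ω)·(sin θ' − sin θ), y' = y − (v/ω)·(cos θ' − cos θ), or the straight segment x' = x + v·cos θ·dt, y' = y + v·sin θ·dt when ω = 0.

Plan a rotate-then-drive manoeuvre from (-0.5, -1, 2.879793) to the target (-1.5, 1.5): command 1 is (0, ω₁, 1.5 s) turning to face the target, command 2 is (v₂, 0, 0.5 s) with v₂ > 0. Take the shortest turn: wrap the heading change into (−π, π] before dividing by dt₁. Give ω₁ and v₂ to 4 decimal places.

ω₁ = -0.6190, v₂ = 5.3852

heading to target = atan2(1.5−-1, -1.5−-0.5) = 1.9513
Δθ = wrap(1.9513 − 2.8798) = -0.9285; ω₁ = Δθ/dt₁ = -0.6190
distance = √((-1.5−-0.5)² + (1.5−-1)²) = 2.6926; v₂ = distance/dt₂ = 5.3852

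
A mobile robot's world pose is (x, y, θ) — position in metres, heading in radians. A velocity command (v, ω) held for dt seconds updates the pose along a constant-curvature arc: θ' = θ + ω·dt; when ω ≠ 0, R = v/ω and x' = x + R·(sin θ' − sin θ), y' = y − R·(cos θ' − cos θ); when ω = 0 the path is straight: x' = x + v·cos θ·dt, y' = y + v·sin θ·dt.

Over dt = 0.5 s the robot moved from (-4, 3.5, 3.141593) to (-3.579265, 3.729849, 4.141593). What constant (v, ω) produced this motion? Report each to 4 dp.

v = -1.0000, ω = 2.0000

Δθ = 4.141593 − 3.141593 = 1.000000
ω = Δθ/dt = 1.000000/0.5 = 2.0000
R = Δx/(sin θ' − sin θ) = -0.5000
v = R·ω = -0.5000·2.0000 = -1.0000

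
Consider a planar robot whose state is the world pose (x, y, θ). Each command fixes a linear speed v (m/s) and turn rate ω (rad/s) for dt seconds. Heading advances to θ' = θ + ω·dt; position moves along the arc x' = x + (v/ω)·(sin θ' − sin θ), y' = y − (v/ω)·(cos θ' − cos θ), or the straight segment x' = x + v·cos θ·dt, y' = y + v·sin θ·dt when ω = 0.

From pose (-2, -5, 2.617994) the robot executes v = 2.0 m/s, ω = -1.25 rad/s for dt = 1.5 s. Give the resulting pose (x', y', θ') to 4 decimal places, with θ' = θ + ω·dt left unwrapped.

θ' = 2.6180 + -1.25·1.5 = 0.7430
R = v/ω = 2.0/-1.25 = -1.6000
x' = -2 + -1.6000·(sin 0.7430 − sin 2.6180) = -2.2824
y' = -5 − -1.6000·(cos 0.7430 − cos 2.6180) = -2.4360

(-2.2824, -2.4360, 0.7430)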